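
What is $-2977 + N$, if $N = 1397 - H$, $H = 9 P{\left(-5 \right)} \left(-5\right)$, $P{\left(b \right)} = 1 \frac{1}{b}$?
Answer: $-1589$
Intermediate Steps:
$P{\left(b \right)} = \frac{1}{b}$
$H = 9$ ($H = \frac{9}{-5} \left(-5\right) = 9 \left(- \frac{1}{5}\right) \left(-5\right) = \left(- \frac{9}{5}\right) \left(-5\right) = 9$)
$N = 1388$ ($N = 1397 - 9 = 1388$)
$-2977 + N = -2977 + 1388 = -1589$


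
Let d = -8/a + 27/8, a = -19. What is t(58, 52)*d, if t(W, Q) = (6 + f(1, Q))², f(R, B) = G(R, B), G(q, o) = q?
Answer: 28273/152 ≈ 186.01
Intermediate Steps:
f(R, B) = R
t(W, Q) = 49 (t(W, Q) = (6 + 1)² = 7² = 49)
d = 577/152 (d = -8/(-19) + 27/8 = -8*(-1/19) + 27*(⅛) = 8/19 + 27/8 = 577/152 ≈ 3.7961)
t(58, 52)*d = 49*(577/152) = 28273/152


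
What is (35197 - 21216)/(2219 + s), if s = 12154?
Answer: 13981/14373 ≈ 0.97273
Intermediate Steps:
(35197 - 21216)/(2219 + s) = (35197 - 21216)/(2219 + 12154) = 13981/14373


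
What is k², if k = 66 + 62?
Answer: 16384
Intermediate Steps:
k = 128
k² = 128² = 16384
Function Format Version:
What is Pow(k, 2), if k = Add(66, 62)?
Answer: 16384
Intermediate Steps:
k = 128
Pow(k, 2) = Pow(128, 2) = 16384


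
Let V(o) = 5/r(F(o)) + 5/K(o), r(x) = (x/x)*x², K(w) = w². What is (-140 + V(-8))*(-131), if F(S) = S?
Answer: 586225/32 ≈ 18320.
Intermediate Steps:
r(x) = x² (r(x) = 1*x² = x²)
V(o) = 10/o² (V(o) = 5/(o²) + 5/(o²) = 5/o² + 5/o² = 10/o²)
(-140 + V(-8))*(-131) = (-140 + 10/(-8)²)*(-131) = (-140 + 10*(1/64))*(-131) = (-140 + 5/32)*(-131) = -4475/32*(-131) = 586225/32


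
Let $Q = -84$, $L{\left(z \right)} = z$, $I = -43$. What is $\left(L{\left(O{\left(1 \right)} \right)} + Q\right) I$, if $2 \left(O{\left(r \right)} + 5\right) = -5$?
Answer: $\frac{7869}{2} \approx 3934.5$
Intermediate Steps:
$O{\left(r \right)} = - \frac{15}{2}$ ($O{\left(r \right)} = -5 + \frac{1}{2} \left(-5\right) = -5 - \frac{5}{2} = - \frac{15}{2}$)
$\left(L{\left(O{\left(1 \right)} \right)} + Q\right) I = \left(- \frac{15}{2} - 84\right) \left(-43\right) = \left(- \frac{183}{2}\right) \left(-43\right) = \frac{7869}{2}$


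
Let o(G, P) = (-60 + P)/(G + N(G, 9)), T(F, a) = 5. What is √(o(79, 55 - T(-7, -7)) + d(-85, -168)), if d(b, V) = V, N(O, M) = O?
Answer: I*√1048883/79 ≈ 12.964*I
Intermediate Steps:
o(G, P) = (-60 + P)/(2*G) (o(G, P) = (-60 + P)/(G + G) = (-60 + P)/((2*G)) = (-60 + P)*(1/(2*G)) = (-60 + P)/(2*G))
√(o(79, 55 - T(-7, -7)) + d(-85, -168)) = √((½)*(-60 + (55 - 1*5))/79 - 168) = √((½)*(1/79)*(-60 + (55 - 5)) - 168) = √((½)*(1/79)*(-60 + 50) - 168) = √((½)*(1/79)*(-10) - 168) = √(-5/79 - 168) = √(-13277/79) = I*√1048883/79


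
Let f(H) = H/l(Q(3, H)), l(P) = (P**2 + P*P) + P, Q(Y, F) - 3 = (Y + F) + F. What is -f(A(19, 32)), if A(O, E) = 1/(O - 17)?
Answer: -1/210 ≈ -0.0047619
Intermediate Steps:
Q(Y, F) = 3 + Y + 2*F (Q(Y, F) = 3 + ((Y + F) + F) = 3 + ((F + Y) + F) = 3 + (Y + 2*F) = 3 + Y + 2*F)
A(O, E) = 1/(-17 + O)
l(P) = P + 2*P**2 (l(P) = (P**2 + P**2) + P = 2*P**2 + P = P + 2*P**2)
f(H) = H/((6 + 2*H)*(13 + 4*H)) (f(H) = H/(((3 + 3 + 2*H)*(1 + 2*(3 + 3 + 2*H)))) = H/(((6 + 2*H)*(1 + 2*(6 + 2*H)))) = H/(((6 + 2*H)*(1 + (12 + 4*H)))) = H/(((6 + 2*H)*(13 + 4*H))) = H*(1/((6 + 2*H)*(13 + 4*H))) = H/((6 + 2*H)*(13 + 4*H)))
-f(A(19, 32)) = -1/(2*(-17 + 19)*(3 + 1/(-17 + 19))*(13 + 4/(-17 + 19))) = -1/(2*2*(3 + 1/2)*(13 + 4/2)) = -1/(2*2*(3 + 1/2)*(13 + 4*(1/2))) = -1/(2*2*7/2*(13 + 2)) = -2/(2*2*7*15) = -1*1/210 = -1/210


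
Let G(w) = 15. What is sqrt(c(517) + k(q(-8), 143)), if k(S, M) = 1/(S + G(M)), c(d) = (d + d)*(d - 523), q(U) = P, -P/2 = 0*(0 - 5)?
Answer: I*sqrt(1395885)/15 ≈ 78.765*I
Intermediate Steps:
P = 0 (P = -0*(0 - 5) = -0*(-5) = -2*0 = 0)
q(U) = 0
c(d) = 2*d*(-523 + d) (c(d) = (2*d)*(-523 + d) = 2*d*(-523 + d))
k(S, M) = 1/(15 + S) (k(S, M) = 1/(S + 15) = 1/(15 + S))
sqrt(c(517) + k(q(-8), 143)) = sqrt(2*517*(-523 + 517) + 1/(15 + 0)) = sqrt(2*517*(-6) + 1/15) = sqrt(-6204 + 1/15) = sqrt(-93059/15) = I*sqrt(1395885)/15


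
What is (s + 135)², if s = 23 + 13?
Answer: 29241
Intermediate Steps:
s = 36
(s + 135)² = (36 + 135)² = 171² = 29241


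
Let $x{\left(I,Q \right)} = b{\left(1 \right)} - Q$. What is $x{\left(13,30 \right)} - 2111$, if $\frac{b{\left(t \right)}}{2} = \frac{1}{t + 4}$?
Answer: $- \frac{10703}{5} \approx -2140.6$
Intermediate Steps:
$b{\left(t \right)} = \frac{2}{4 + t}$ ($b{\left(t \right)} = \frac{2}{t + 4} = \frac{2}{4 + t}$)
$x{\left(I,Q \right)} = \frac{2}{5} - Q$ ($x{\left(I,Q \right)} = \frac{2}{4 + 1} - Q = \frac{2}{5} - Q$)
$x{\left(13,30 \right)} - 2111 = \left(\frac{2}{5} - 30\right) - 2111 = - \frac{148}{5} - 2111 = - \frac{10703}{5}$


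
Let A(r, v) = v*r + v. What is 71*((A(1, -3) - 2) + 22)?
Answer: 994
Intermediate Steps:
A(r, v) = v + r*v (A(r, v) = r*v + v = v + r*v)
71*((A(1, -3) - 2) + 22) = 71*((-3*(1 + 1) - 2) + 22) = 71*((-3*2 - 2) + 22) = 71*((-6 - 2) + 22) = 71*(-8 + 22) = 71*14 = 994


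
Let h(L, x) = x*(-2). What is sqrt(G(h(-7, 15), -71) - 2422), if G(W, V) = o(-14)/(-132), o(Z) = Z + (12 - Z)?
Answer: I*sqrt(293073)/11 ≈ 49.215*I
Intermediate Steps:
o(Z) = 12
h(L, x) = -2*x
G(W, V) = -1/11 (G(W, V) = 12/(-132) = 12*(-1/132) = -1/11)
sqrt(G(h(-7, 15), -71) - 2422) = sqrt(-1/11 - 2422) = sqrt(-26643/11) = I*sqrt(293073)/11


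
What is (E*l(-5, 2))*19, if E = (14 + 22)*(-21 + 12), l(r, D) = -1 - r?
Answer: -24624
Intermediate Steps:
E = -324 (E = 36*(-9) = -324)
(E*l(-5, 2))*19 = -324*(-1 - 1*(-5))*19 = -324*(-1 + 5)*19 = -324*4*19 = -1296*19 = -24624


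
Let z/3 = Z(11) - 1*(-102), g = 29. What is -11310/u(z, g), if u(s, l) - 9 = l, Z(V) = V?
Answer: -5655/19 ≈ -297.63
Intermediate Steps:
z = 339 (z = 3*(11 - 1*(-102)) = 3*(11 + 102) = 3*113 = 339)
u(s, l) = 9 + l
-11310/u(z, g) = -11310/(9 + 29) = -11310/38 = -11310*1/38 = -5655/19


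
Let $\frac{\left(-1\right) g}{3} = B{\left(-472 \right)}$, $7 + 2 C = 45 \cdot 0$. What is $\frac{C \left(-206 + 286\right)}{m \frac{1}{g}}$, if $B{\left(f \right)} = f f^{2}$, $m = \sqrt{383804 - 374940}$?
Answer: $- \frac{11041175040 \sqrt{554}}{277} \approx -9.3819 \cdot 10^{8}$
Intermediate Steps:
$C = - \frac{7}{2}$ ($C = - \frac{7}{2} + \frac{45 \cdot 0}{2} = - \frac{7}{2} + \frac{1}{2} \cdot 0 = - \frac{7}{2} + 0 = - \frac{7}{2} \approx -3.5$)
$m = 4 \sqrt{554}$ ($m = \sqrt{8864} = 4 \sqrt{554} \approx 94.149$)
$B{\left(f \right)} = f^{3}$
$g = 315462144$ ($g = - 3 \left(-472\right)^{3} = \left(-3\right) \left(-105154048\right) = 315462144$)
$\frac{C \left(-206 + 286\right)}{m \frac{1}{g}} = \frac{\left(- \frac{7}{2}\right) \left(-206 + 286\right)}{4 \sqrt{554} \cdot \frac{1}{315462144}} = \frac{\left(- \frac{7}{2}\right) 80}{4 \sqrt{554} \cdot \frac{1}{315462144}} = - \frac{280}{\frac{1}{78865536} \sqrt{554}} = - 280 \frac{39432768 \sqrt{554}}{277} = - \frac{11041175040 \sqrt{554}}{277}$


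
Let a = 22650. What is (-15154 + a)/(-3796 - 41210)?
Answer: -3748/22503 ≈ -0.16656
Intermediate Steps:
(-15154 + a)/(-3796 - 41210) = (-15154 + 22650)/(-3796 - 41210) = 7496/(-45006) = 7496*(-1/45006) = -3748/22503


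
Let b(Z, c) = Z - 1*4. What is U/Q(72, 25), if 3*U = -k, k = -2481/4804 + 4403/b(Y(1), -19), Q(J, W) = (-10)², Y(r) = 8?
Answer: -2642761/720600 ≈ -3.6674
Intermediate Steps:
Q(J, W) = 100
b(Z, c) = -4 + Z (b(Z, c) = Z - 4 = -4 + Z)
k = 2642761/2402 (k = -2481/4804 + 4403/(-4 + 8) = -2481*1/4804 + 4403/4 = -2481/4804 + 4403*(¼) = -2481/4804 + 4403/4 = 2642761/2402 ≈ 1100.2)
U = -2642761/7206 (U = (-1*2642761/2402)/3 = (⅓)*(-2642761/2402) = -2642761/7206 ≈ -366.74)
U/Q(72, 25) = -2642761/7206/100 = -2642761/7206*1/100 = -2642761/720600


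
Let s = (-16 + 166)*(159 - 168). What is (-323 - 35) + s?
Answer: -1708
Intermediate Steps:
s = -1350 (s = 150*(-9) = -1350)
(-323 - 35) + s = (-323 - 35) - 1350 = -358 - 1350 = -1708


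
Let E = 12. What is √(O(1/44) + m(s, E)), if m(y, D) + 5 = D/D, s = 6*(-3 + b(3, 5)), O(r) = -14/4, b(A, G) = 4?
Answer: I*√30/2 ≈ 2.7386*I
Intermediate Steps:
O(r) = -7/2 (O(r) = -14*¼ = -7/2)
s = 6 (s = 6*(-3 + 4) = 6*1 = 6)
m(y, D) = -4 (m(y, D) = -5 + D/D = -5 + 1 = -4)
√(O(1/44) + m(s, E)) = √(-7/2 - 4) = √(-15/2) = I*√30/2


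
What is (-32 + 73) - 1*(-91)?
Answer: 132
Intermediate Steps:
(-32 + 73) - 1*(-91) = 41 + 91 = 132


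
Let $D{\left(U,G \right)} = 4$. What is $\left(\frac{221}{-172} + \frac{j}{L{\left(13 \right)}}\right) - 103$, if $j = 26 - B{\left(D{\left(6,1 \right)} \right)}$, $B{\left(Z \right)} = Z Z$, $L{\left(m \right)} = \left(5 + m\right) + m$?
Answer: $- \frac{554327}{5332} \approx -103.96$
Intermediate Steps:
$L{\left(m \right)} = 5 + 2 m$
$B{\left(Z \right)} = Z^{2}$
$j = 10$ ($j = 26 - 4^{2} = 26 - 16 = 10$)
$\left(\frac{221}{-172} + \frac{j}{L{\left(13 \right)}}\right) - 103 = \left(\frac{221}{-172} + \frac{10}{5 + 2 \cdot 13}\right) - 103 = \left(221 \left(- \frac{1}{172}\right) + \frac{10}{5 + 26}\right) - 103 = \left(- \frac{221}{172} + \frac{10}{31}\right) - 103 = - \frac{5131}{5332} - 103 = - \frac{554327}{5332}$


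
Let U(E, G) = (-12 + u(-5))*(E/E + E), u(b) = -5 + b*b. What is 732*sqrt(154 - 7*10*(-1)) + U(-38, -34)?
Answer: -296 + 2928*sqrt(14) ≈ 10660.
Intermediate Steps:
u(b) = -5 + b**2
U(E, G) = 8 + 8*E (U(E, G) = (-12 + (-5 + (-5)**2))*(E/E + E) = (-12 + (-5 + 25))*(1 + E) = (-12 + 20)*(1 + E) = 8*(1 + E) = 8 + 8*E)
732*sqrt(154 - 7*10*(-1)) + U(-38, -34) = 732*sqrt(154 - 7*10*(-1)) + (8 + 8*(-38)) = 732*sqrt(154 - 70*(-1)) + (8 - 304) = 732*sqrt(154 + 70) - 296 = 732*sqrt(224) - 296 = 732*(4*sqrt(14)) - 296 = 2928*sqrt(14) - 296 = -296 + 2928*sqrt(14)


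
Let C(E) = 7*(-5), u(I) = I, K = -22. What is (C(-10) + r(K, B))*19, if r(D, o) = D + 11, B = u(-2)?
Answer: -874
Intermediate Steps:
B = -2
r(D, o) = 11 + D
C(E) = -35
(C(-10) + r(K, B))*19 = (-35 + (11 - 22))*19 = (-35 - 11)*19 = -46*19 = -874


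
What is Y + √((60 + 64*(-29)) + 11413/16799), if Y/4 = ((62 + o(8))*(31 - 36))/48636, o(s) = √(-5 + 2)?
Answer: -310/12159 - 5*I*√3/12159 + I*√506650969209/16799 ≈ -0.025496 + 42.37*I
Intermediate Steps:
o(s) = I*√3 (o(s) = √(-3) = I*√3)
Y = -310/12159 - 5*I*√3/12159 (Y = 4*(((62 + I*√3)*(31 - 36))/48636) = 4*(((62 + I*√3)*(-5))*(1/48636)) = 4*((-310 - 5*I*√3)*(1/48636)) = 4*(-155/24318 - 5*I*√3/48636) = -310/12159 - 5*I*√3/12159 ≈ -0.025496 - 0.00071225*I)
Y + √((60 + 64*(-29)) + 11413/16799) = (-310/12159 - 5*I*√3/12159) + √((60 + 64*(-29)) + 11413/16799) = (-310/12159 - 5*I*√3/12159) + √((60 - 1856) + 11413*(1/16799)) = (-310/12159 - 5*I*√3/12159) + √(-1796 + 11413/16799) = (-310/12159 - 5*I*√3/12159) + √(-30159591/16799) = (-310/12159 - 5*I*√3/12159) + I*√506650969209/16799 = -310/12159 - 5*I*√3/12159 + I*√506650969209/16799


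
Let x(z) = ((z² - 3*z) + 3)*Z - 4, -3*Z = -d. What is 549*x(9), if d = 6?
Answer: 60390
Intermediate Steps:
Z = 2 (Z = -(-1)*6/3 = -⅓*(-6) = 2)
x(z) = 2 - 6*z + 2*z² (x(z) = ((z² - 3*z) + 3)*2 - 4 = (3 + z² - 3*z)*2 - 4 = (6 - 6*z + 2*z²) - 4 = 2 - 6*z + 2*z²)
549*x(9) = 549*(2 - 6*9 + 2*9²) = 549*(2 - 54 + 2*81) = 549*(2 - 54 + 162) = 549*110 = 60390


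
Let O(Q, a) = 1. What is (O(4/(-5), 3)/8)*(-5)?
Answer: -5/8 ≈ -0.62500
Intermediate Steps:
(O(4/(-5), 3)/8)*(-5) = (1/8)*(-5) = ((⅛)*1)*(-5) = (⅛)*(-5) = -5/8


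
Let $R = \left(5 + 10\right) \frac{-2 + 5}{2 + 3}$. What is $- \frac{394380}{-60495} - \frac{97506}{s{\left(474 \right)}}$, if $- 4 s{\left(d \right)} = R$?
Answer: $\frac{174800380}{4033} \approx 43343.0$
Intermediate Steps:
$R = 9$ ($R = 15 \cdot \frac{3}{5} = 9$)
$s{\left(d \right)} = - \frac{9}{4}$ ($s{\left(d \right)} = \left(- \frac{1}{4}\right) 9 = - \frac{9}{4}$)
$- \frac{394380}{-60495} - \frac{97506}{s{\left(474 \right)}} = - \frac{394380}{-60495} - \frac{97506}{- \frac{9}{4}} = \left(-394380\right) \left(- \frac{1}{60495}\right) - -43336 = \frac{26292}{4033} + 43336 = \frac{174800380}{4033}$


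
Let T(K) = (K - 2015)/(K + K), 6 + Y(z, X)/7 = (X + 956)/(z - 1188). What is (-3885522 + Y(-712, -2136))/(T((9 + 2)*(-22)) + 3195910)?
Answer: -178658032828/146948156215 ≈ -1.2158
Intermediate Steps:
Y(z, X) = -42 + 7*(956 + X)/(-1188 + z) (Y(z, X) = -42 + 7*((X + 956)/(z - 1188)) = -42 + 7*((956 + X)/(-1188 + z)) = -42 + 7*(956 + X)/(-1188 + z))
T(K) = (-2015 + K)/(2*K) (T(K) = (-2015 + K)/((2*K)) = (-2015 + K)*(1/(2*K)) = (-2015 + K)/(2*K))
(-3885522 + Y(-712, -2136))/(T((9 + 2)*(-22)) + 3195910) = (-3885522 + 7*(8084 - 2136 - 6*(-712))/(-1188 - 712))/((-2015 + (9 + 2)*(-22))/(2*(((9 + 2)*(-22)))) + 3195910) = (-3885522 + 7*(8084 - 2136 + 4272)/(-1900))/((-2015 + 11*(-22))/(2*((11*(-22)))) + 3195910) = (-3885522 + 7*(-1/1900)*10220)/((½)*(-2015 - 242)/(-242) + 3195910) = (-3885522 - 3577/95)/((½)*(-1/242)*(-2257) + 3195910) = -369128167/(95*(2257/484 + 3195910)) = -369128167/(95*1546822697/484) = -369128167/95*484/1546822697 = -178658032828/146948156215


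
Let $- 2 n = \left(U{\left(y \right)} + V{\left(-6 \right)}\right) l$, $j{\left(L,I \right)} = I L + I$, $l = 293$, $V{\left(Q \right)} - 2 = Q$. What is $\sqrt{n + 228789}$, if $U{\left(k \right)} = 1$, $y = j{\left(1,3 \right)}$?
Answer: $\frac{\sqrt{916914}}{2} \approx 478.78$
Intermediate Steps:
$V{\left(Q \right)} = 2 + Q$
$j{\left(L,I \right)} = I + I L$
$y = 6$ ($y = 3 \left(1 + 1\right) = 3 \cdot 2 = 6$)
$n = \frac{879}{2}$ ($n = - \frac{\left(1 + \left(2 - 6\right)\right) 293}{2} = - \frac{\left(1 - 4\right) 293}{2} = - \frac{\left(-3\right) 293}{2} = \left(- \frac{1}{2}\right) \left(-879\right) = \frac{879}{2} \approx 439.5$)
$\sqrt{n + 228789} = \sqrt{\frac{879}{2} + 228789} = \sqrt{\frac{458457}{2}} = \frac{\sqrt{916914}}{2}$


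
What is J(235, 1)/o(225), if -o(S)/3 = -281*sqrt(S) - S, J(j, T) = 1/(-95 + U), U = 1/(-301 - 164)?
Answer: -31/39228288 ≈ -7.9025e-7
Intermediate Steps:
U = -1/465 (U = 1/(-465) = -1/465 ≈ -0.0021505)
J(j, T) = -465/44176 (J(j, T) = 1/(-95 - 1/465) = 1/(-44176/465) = -465/44176)
o(S) = 3*S + 843*sqrt(S) (o(S) = -3*(-281*sqrt(S) - S) = -3*(-S - 281*sqrt(S)) = 3*S + 843*sqrt(S))
J(235, 1)/o(225) = -465/(44176*(3*225 + 843*sqrt(225))) = -465/(44176*(675 + 843*15)) = -465/(44176*(675 + 12645)) = -465/44176/13320 = -465/44176*1/13320 = -31/39228288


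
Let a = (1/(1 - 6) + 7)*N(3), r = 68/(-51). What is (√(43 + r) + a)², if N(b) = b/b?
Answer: 6593/75 + 68*√15/3 ≈ 175.69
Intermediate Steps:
r = -4/3 (r = 68*(-1/51) = -4/3 ≈ -1.3333)
N(b) = 1
a = 34/5 (a = (1/(1 - 6) + 7)*1 = (1/(-5) + 7)*1 = (-⅕ + 7)*1 = (34/5)*1 = 34/5 ≈ 6.8000)
(√(43 + r) + a)² = (√(43 - 4/3) + 34/5)² = (√(125/3) + 34/5)² = (5*√15/3 + 34/5)² = (34/5 + 5*√15/3)²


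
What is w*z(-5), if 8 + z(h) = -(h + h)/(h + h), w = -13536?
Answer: 121824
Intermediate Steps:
z(h) = -9 (z(h) = -8 - (h + h)/(h + h) = -8 - 2*h/(2*h) = -8 - 2*h*1/(2*h) = -8 - 1*1 = -8 - 1 = -9)
w*z(-5) = -13536*(-9) = 121824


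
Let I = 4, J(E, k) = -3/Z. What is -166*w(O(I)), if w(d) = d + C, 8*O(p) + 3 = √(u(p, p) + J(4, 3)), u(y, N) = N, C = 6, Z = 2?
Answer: -3735/4 - 83*√10/8 ≈ -966.56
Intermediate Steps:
J(E, k) = -3/2
O(p) = -3/8 + √(-3/2 + p)/8 (O(p) = -3/8 + √(p - 3/2)/8 = -3/8 + √(-3/2 + p)/8)
w(d) = 6 + d (w(d) = d + 6 = 6 + d)
-166*w(O(I)) = -166*(6 + (-3/8 + √(-6 + 4*4)/16)) = -166*(6 + (-3/8 + √(-6 + 16)/16)) = -166*(6 + (-3/8 + √10/16)) = -166*(45/8 + √10/16) = -3735/4 - 83*√10/8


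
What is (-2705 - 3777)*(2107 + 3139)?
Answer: -34004572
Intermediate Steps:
(-2705 - 3777)*(2107 + 3139) = -6482*5246 = -34004572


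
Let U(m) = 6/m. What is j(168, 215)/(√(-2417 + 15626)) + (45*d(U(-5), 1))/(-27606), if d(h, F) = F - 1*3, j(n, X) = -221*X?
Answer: 15/4601 - 2795*√13209/777 ≈ -413.42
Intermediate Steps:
d(h, F) = -3 + F (d(h, F) = F - 3 = -3 + F)
j(168, 215)/(√(-2417 + 15626)) + (45*d(U(-5), 1))/(-27606) = (-221*215)/(√(-2417 + 15626)) + (45*(-3 + 1))/(-27606) = -47515*√13209/13209 + (45*(-2))*(-1/27606) = -2795*√13209/777 - 90*(-1/27606) = -2795*√13209/777 + 15/4601 = 15/4601 - 2795*√13209/777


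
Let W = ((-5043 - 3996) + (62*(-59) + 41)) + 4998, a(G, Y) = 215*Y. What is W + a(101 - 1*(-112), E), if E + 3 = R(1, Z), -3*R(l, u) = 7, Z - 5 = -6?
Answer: -26414/3 ≈ -8804.7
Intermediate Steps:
Z = -1 (Z = 5 - 6 = -1)
R(l, u) = -7/3 (R(l, u) = -⅓*7 = -7/3)
E = -16/3 (E = -3 - 7/3 = -16/3 ≈ -5.3333)
W = -7658 (W = (-9039 + (-3658 + 41)) + 4998 = (-9039 - 3617) + 4998 = -12656 + 4998 = -7658)
W + a(101 - 1*(-112), E) = -7658 + 215*(-16/3) = -7658 - 3440/3 = -26414/3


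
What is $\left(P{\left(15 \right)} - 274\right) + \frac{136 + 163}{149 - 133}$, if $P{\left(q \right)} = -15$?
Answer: $- \frac{4325}{16} \approx -270.31$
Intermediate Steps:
$\left(P{\left(15 \right)} - 274\right) + \frac{136 + 163}{149 - 133} = \left(-15 - 274\right) + \frac{136 + 163}{149 - 133} = -289 + \frac{299}{16} = - \frac{4325}{16}$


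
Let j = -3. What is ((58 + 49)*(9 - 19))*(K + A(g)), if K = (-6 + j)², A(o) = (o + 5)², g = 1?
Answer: -125190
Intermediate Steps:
A(o) = (5 + o)²
K = 81 (K = (-6 - 3)² = (-9)² = 81)
((58 + 49)*(9 - 19))*(K + A(g)) = ((58 + 49)*(9 - 19))*(81 + (5 + 1)²) = (107*(-10))*(81 + 6²) = -1070*(81 + 36) = -1070*117 = -125190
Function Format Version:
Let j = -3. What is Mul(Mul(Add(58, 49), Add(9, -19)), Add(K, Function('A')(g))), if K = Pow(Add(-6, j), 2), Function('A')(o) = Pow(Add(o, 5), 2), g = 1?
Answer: -125190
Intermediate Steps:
Function('A')(o) = Pow(Add(5, o), 2)
K = 81 (K = Pow(Add(-6, -3), 2) = Pow(-9, 2) = 81)
Mul(Mul(Add(58, 49), Add(9, -19)), Add(K, Function('A')(g))) = Mul(Mul(Add(58, 49), Add(9, -19)), Add(81, Pow(Add(5, 1), 2))) = Mul(Mul(107, -10), Add(81, Pow(6, 2))) = Mul(-1070, Add(81, 36)) = Mul(-1070, 117) = -125190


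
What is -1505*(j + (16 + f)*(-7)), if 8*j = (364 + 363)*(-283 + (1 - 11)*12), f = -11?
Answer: 441357805/8 ≈ 5.5170e+7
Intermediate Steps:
j = -292981/8 (j = ((364 + 363)*(-283 + (1 - 11)*12))/8 = (727*(-283 - 10*12))/8 = (727*(-283 - 120))/8 = (727*(-403))/8 = (⅛)*(-292981) = -292981/8 ≈ -36623.)
-1505*(j + (16 + f)*(-7)) = -1505*(-292981/8 + (16 - 11)*(-7)) = -1505*(-292981/8 + 5*(-7)) = -1505*(-292981/8 - 35) = -1505*(-293261/8) = 441357805/8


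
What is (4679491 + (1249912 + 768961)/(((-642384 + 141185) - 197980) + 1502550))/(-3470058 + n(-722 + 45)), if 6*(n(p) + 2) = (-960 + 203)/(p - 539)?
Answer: -27428359018616064/20339391087057113 ≈ -1.3485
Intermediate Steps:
n(p) = -2 - 757/(6*(-539 + p)) (n(p) = -2 + ((-960 + 203)/(p - 539))/6 = -2 + (-757/(-539 + p))/6 = -2 - 757/(6*(-539 + p)))
(4679491 + (1249912 + 768961)/(((-642384 + 141185) - 197980) + 1502550))/(-3470058 + n(-722 + 45)) = (4679491 + (1249912 + 768961)/(((-642384 + 141185) - 197980) + 1502550))/(-3470058 + (5711 - 12*(-722 + 45))/(6*(-539 + (-722 + 45)))) = (4679491 + 2018873/((-501199 - 197980) + 1502550))/(-3470058 + (5711 - 12*(-677))/(6*(-539 - 677))) = (4679491 + 2018873/(-699179 + 1502550))/(-3470058 + (1/6)*(5711 + 8124)/(-1216)) = (4679491 + 2018873/803371)/(-3470058 + (1/6)*(-1/1216)*13835) = (4679491 + 2018873*(1/803371))/(-3470058 - 13835/7296) = (4679491 + 2018873/803371)/(-25317557003/7296) = (3759369383034/803371)*(-7296/25317557003) = -27428359018616064/20339391087057113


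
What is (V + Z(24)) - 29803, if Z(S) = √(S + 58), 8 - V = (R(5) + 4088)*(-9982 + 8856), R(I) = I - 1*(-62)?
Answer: 4648735 + √82 ≈ 4.6487e+6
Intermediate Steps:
R(I) = 62 + I (R(I) = I + 62 = 62 + I)
V = 4678538 (V = 8 - ((62 + 5) + 4088)*(-9982 + 8856) = 8 - (67 + 4088)*(-1126) = 8 - 4155*(-1126) = 8 - 1*(-4678530) = 8 + 4678530 = 4678538)
Z(S) = √(58 + S)
(V + Z(24)) - 29803 = (4678538 + √(58 + 24)) - 29803 = (4678538 + √82) - 29803 = 4648735 + √82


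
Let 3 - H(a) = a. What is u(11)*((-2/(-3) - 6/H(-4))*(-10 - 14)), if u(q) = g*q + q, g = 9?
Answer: 3520/7 ≈ 502.86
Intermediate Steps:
H(a) = 3 - a
u(q) = 10*q (u(q) = 9*q + q = 10*q)
u(11)*((-2/(-3) - 6/H(-4))*(-10 - 14)) = (10*11)*((-2/(-3) - 6/(3 - 1*(-4)))*(-10 - 14)) = 110*((-2*(-1/3) - 6/(3 + 4))*(-24)) = 110*((2/3 - 6/7)*(-24)) = 110*(-4/21*(-24)) = 110*(32/7) = 3520/7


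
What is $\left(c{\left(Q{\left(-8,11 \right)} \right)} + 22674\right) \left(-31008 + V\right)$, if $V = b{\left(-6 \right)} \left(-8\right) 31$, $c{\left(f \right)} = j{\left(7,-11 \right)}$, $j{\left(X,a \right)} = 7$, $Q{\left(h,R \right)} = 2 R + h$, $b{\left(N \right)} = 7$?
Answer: $-742666664$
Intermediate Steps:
$Q{\left(h,R \right)} = h + 2 R$
$c{\left(f \right)} = 7$
$V = -1736$ ($V = 7 \left(-8\right) 31 = \left(-56\right) 31 = -1736$)
$\left(c{\left(Q{\left(-8,11 \right)} \right)} + 22674\right) \left(-31008 + V\right) = \left(7 + 22674\right) \left(-31008 - 1736\right) = 22681 \left(-32744\right) = -742666664$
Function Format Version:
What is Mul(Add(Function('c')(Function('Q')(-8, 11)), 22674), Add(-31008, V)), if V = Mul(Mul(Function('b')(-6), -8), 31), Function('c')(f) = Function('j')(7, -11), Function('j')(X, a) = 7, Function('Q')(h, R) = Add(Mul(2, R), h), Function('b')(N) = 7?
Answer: -742666664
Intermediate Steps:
Function('Q')(h, R) = Add(h, Mul(2, R))
Function('c')(f) = 7
V = -1736 (V = Mul(Mul(7, -8), 31) = Mul(-56, 31) = -1736)
Mul(Add(Function('c')(Function('Q')(-8, 11)), 22674), Add(-31008, V)) = Mul(Add(7, 22674), Add(-31008, -1736)) = Mul(22681, -32744) = -742666664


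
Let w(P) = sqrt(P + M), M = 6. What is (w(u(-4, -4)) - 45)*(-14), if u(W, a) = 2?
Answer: 630 - 28*sqrt(2) ≈ 590.40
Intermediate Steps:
w(P) = sqrt(6 + P) (w(P) = sqrt(P + 6) = sqrt(6 + P))
(w(u(-4, -4)) - 45)*(-14) = (sqrt(6 + 2) - 45)*(-14) = (sqrt(8) - 45)*(-14) = (2*sqrt(2) - 45)*(-14) = (-45 + 2*sqrt(2))*(-14) = 630 - 28*sqrt(2)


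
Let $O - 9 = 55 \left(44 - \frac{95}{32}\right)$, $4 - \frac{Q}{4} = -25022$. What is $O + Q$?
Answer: $\frac{3275831}{32} \approx 1.0237 \cdot 10^{5}$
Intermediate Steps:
$Q = 100104$ ($Q = 16 - -100088 = 16 + 100088 = 100104$)
$O = \frac{72503}{32}$ ($O = 9 + 55 \left(44 - \frac{95}{32}\right) = 9 + 55 \cdot \frac{1313}{32} = 9 + \frac{72215}{32} = \frac{72503}{32} \approx 2265.7$)
$O + Q = \frac{72503}{32} + 100104 = \frac{3275831}{32}$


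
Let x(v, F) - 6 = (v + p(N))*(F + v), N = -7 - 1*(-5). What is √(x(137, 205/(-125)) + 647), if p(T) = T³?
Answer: √452861/5 ≈ 134.59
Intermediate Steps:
N = -2 (N = -7 + 5 = -2)
x(v, F) = 6 + (-8 + v)*(F + v) (x(v, F) = 6 + (v + (-2)³)*(F + v) = 6 + (v - 8)*(F + v) = 6 + (-8 + v)*(F + v))
√(x(137, 205/(-125)) + 647) = √((6 + 137² - 1640/(-125) - 8*137 + (205/(-125))*137) + 647) = √((6 + 18769 - 1640*(-1)/125 - 1096 + (205*(-1/125))*137) + 647) = √((6 + 18769 - 8*(-41/25) - 1096 - 41/25*137) + 647) = √((6 + 18769 + 328/25 - 1096 - 5617/25) + 647) = √(436686/25 + 647) = √(452861/25) = √452861/5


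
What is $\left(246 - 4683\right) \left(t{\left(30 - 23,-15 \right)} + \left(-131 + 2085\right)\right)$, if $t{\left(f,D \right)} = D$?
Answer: $-8603343$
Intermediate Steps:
$\left(246 - 4683\right) \left(t{\left(30 - 23,-15 \right)} + \left(-131 + 2085\right)\right) = \left(246 - 4683\right) \left(-15 + \left(-131 + 2085\right)\right) = - 4437 \left(-15 + 1954\right) = \left(-4437\right) 1939 = -8603343$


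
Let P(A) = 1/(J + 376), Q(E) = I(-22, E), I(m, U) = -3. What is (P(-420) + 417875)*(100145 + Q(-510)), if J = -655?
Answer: 11675267771608/279 ≈ 4.1847e+10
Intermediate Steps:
Q(E) = -3
P(A) = -1/279 (P(A) = 1/(-655 + 376) = 1/(-279) = -1/279)
(P(-420) + 417875)*(100145 + Q(-510)) = (-1/279 + 417875)*(100145 - 3) = (116587124/279)*100142 = 11675267771608/279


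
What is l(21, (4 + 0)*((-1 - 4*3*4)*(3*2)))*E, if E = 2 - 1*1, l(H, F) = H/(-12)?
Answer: -7/4 ≈ -1.7500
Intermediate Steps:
l(H, F) = -H/12 (l(H, F) = H*(-1/12) = -H/12)
E = 1 (E = 2 - 1 = 1)
l(21, (4 + 0)*((-1 - 4*3*4)*(3*2)))*E = -1/12*21*1 = -7/4*1 = -7/4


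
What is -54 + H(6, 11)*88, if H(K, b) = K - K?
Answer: -54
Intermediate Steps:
H(K, b) = 0
-54 + H(6, 11)*88 = -54 + 0*88 = -54 + 0 = -54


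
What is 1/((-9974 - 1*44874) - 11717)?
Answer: -1/66565 ≈ -1.5023e-5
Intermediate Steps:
1/((-9974 - 1*44874) - 11717) = 1/((-9974 - 44874) - 11717) = 1/(-54848 - 11717) = 1/(-66565) = -1/66565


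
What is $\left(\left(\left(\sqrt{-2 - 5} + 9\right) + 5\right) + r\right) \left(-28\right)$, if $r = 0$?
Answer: $-392 - 28 i \sqrt{7} \approx -392.0 - 74.081 i$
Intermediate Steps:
$\left(\left(\left(\sqrt{-2 - 5} + 9\right) + 5\right) + r\right) \left(-28\right) = \left(\left(\left(\sqrt{-2 - 5} + 9\right) + 5\right) + 0\right) \left(-28\right) = \left(\left(\left(\sqrt{-7} + 9\right) + 5\right) + 0\right) \left(-28\right) = \left(\left(\left(i \sqrt{7} + 9\right) + 5\right) + 0\right) \left(-28\right) = \left(\left(\left(9 + i \sqrt{7}\right) + 5\right) + 0\right) \left(-28\right) = \left(\left(14 + i \sqrt{7}\right) + 0\right) \left(-28\right) = \left(14 + i \sqrt{7}\right) \left(-28\right) = -392 - 28 i \sqrt{7}$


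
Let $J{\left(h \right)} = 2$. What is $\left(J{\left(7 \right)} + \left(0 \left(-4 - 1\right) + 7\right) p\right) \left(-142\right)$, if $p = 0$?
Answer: $-284$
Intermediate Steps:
$\left(J{\left(7 \right)} + \left(0 \left(-4 - 1\right) + 7\right) p\right) \left(-142\right) = \left(2 + \left(0 \left(-4 - 1\right) + 7\right) 0\right) \left(-142\right) = \left(2 + \left(0 \left(-5\right) + 7\right) 0\right) \left(-142\right) = \left(2 + \left(0 + 7\right) 0\right) \left(-142\right) = \left(2 + 7 \cdot 0\right) \left(-142\right) = \left(2 + 0\right) \left(-142\right) = 2 \left(-142\right) = -284$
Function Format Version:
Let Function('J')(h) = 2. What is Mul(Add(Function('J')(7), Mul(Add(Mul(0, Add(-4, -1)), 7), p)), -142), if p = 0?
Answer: -284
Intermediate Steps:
Mul(Add(Function('J')(7), Mul(Add(Mul(0, Add(-4, -1)), 7), p)), -142) = Mul(Add(2, Mul(Add(Mul(0, Add(-4, -1)), 7), 0)), -142) = Mul(Add(2, Mul(Add(Mul(0, -5), 7), 0)), -142) = Mul(Add(2, Mul(Add(0, 7), 0)), -142) = Mul(Add(2, Mul(7, 0)), -142) = Mul(Add(2, 0), -142) = Mul(2, -142) = -284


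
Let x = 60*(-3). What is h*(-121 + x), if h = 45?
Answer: -13545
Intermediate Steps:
x = -180
h*(-121 + x) = 45*(-121 - 180) = 45*(-301) = -13545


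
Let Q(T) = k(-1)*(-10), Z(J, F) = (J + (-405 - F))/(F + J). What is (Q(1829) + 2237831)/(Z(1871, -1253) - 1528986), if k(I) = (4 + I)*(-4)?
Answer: -1383053718/944910629 ≈ -1.4637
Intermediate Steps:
k(I) = -16 - 4*I
Z(J, F) = (-405 + J - F)/(F + J)
Q(T) = 120 (Q(T) = (-16 - 4*(-1))*(-10) = (-16 + 4)*(-10) = -12*(-10) = 120)
(Q(1829) + 2237831)/(Z(1871, -1253) - 1528986) = (120 + 2237831)/((-405 + 1871 - 1*(-1253))/(-1253 + 1871) - 1528986) = 2237951/((-405 + 1871 + 1253)/618 - 1528986) = 2237951/((1/618)*2719 - 1528986) = 2237951/(2719/618 - 1528986) = 2237951/(-944910629/618) = 2237951*(-618/944910629) = -1383053718/944910629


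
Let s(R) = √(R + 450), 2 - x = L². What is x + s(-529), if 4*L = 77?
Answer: -5897/16 + I*√79 ≈ -368.56 + 8.8882*I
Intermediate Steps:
L = 77/4 (L = (¼)*77 = 77/4 ≈ 19.250)
x = -5897/16 (x = 2 - (77/4)² = 2 - 1*5929/16 = 2 - 5929/16 = -5897/16 ≈ -368.56)
s(R) = √(450 + R)
x + s(-529) = -5897/16 + √(450 - 529) = -5897/16 + √(-79) = -5897/16 + I*√79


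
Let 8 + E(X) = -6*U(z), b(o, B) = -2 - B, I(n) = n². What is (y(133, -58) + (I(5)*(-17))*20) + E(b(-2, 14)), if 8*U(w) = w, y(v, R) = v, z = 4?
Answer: -8378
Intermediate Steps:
U(w) = w/8
E(X) = -11 (E(X) = -8 - 3*4/4 = -8 - 6*½ = -8 - 3 = -11)
(y(133, -58) + (I(5)*(-17))*20) + E(b(-2, 14)) = (133 + (5²*(-17))*20) - 11 = (133 + (25*(-17))*20) - 11 = (133 - 425*20) - 11 = (133 - 8500) - 11 = -8367 - 11 = -8378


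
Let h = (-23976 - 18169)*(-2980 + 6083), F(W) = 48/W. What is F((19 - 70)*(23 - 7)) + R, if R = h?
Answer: -2223190896/17 ≈ -1.3078e+8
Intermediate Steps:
h = -130775935 (h = -42145*3103 = -130775935)
R = -130775935
F((19 - 70)*(23 - 7)) + R = 48/(((19 - 70)*(23 - 7))) - 130775935 = 48/((-51*16)) - 130775935 = 48/(-816) - 130775935 = 48*(-1/816) - 130775935 = -1/17 - 130775935 = -2223190896/17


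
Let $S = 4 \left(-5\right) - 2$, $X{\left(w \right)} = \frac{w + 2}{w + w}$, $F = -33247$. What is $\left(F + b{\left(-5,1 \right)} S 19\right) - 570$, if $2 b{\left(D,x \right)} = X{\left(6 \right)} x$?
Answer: $- \frac{101869}{3} \approx -33956.0$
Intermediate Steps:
$X{\left(w \right)} = \frac{2 + w}{2 w}$
$b{\left(D,x \right)} = \frac{x}{3}$ ($b{\left(D,x \right)} = \frac{\frac{2 + 6}{2 \cdot 6} x}{2} = \frac{\frac{1}{2} \cdot \frac{1}{6} \cdot 8 x}{2} = \frac{\frac{2}{3} x}{2} = \frac{x}{3}$)
$S = -22$ ($S = -20 - 2 = -22$)
$\left(F + b{\left(-5,1 \right)} S 19\right) - 570 = \left(-33247 + \frac{1}{3} \cdot 1 \left(-22\right) 19\right) - 570 = \left(-33247 + \frac{1}{3} \left(-22\right) 19\right) - 570 = \left(-33247 - \frac{418}{3}\right) - 570 = - \frac{100159}{3} - 570 = - \frac{101869}{3}$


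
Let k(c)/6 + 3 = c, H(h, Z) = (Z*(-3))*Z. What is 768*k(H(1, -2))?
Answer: -69120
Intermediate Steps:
H(h, Z) = -3*Z**2 (H(h, Z) = (-3*Z)*Z = -3*Z**2)
k(c) = -18 + 6*c
768*k(H(1, -2)) = 768*(-18 + 6*(-3*(-2)**2)) = 768*(-18 + 6*(-3*4)) = 768*(-18 + 6*(-12)) = 768*(-18 - 72) = 768*(-90) = -69120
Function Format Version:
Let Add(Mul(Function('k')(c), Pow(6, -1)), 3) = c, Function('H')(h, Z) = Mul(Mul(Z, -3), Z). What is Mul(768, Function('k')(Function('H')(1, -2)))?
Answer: -69120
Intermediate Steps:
Function('H')(h, Z) = Mul(-3, Pow(Z, 2)) (Function('H')(h, Z) = Mul(Mul(-3, Z), Z) = Mul(-3, Pow(Z, 2)))
Function('k')(c) = Add(-18, Mul(6, c))
Mul(768, Function('k')(Function('H')(1, -2))) = Mul(768, Add(-18, Mul(6, Mul(-3, Pow(-2, 2))))) = Mul(768, Add(-18, Mul(6, Mul(-3, 4)))) = Mul(768, Add(-18, Mul(6, -12))) = Mul(768, Add(-18, -72)) = Mul(768, -90) = -69120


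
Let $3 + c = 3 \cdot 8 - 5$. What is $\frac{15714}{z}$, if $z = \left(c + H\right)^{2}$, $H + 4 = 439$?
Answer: $\frac{15714}{203401} \approx 0.077256$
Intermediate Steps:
$H = 435$ ($H = -4 + 439 = 435$)
$c = 16$ ($c = -3 + \left(3 \cdot 8 - 5\right) = -3 + \left(24 - 5\right) = -3 + 19 = 16$)
$z = 203401$ ($z = \left(16 + 435\right)^{2} = 451^{2} = 203401$)
$\frac{15714}{z} = \frac{15714}{203401}$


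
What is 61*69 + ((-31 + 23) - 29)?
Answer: 4172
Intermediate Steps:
61*69 + ((-31 + 23) - 29) = 4209 + (-8 - 29) = 4209 - 37 = 4172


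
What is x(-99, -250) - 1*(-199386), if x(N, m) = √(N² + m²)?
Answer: 199386 + √72301 ≈ 1.9966e+5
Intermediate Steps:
x(-99, -250) - 1*(-199386) = √((-99)² + (-250)²) - 1*(-199386) = √(9801 + 62500) + 199386 = √72301 + 199386 = 199386 + √72301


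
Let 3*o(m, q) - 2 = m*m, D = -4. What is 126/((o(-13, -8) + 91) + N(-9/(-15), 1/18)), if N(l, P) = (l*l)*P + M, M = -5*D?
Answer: 6300/8401 ≈ 0.74991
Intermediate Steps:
M = 20 (M = -5*(-4) = 20)
o(m, q) = ⅔ + m²/3 (o(m, q) = ⅔ + (m*m)/3 = ⅔ + m²/3)
N(l, P) = 20 + P*l² (N(l, P) = (l*l)*P + 20 = l²*P + 20 = P*l² + 20 = 20 + P*l²)
126/((o(-13, -8) + 91) + N(-9/(-15), 1/18)) = 126/(((⅔ + (⅓)*(-13)²) + 91) + (20 + (-9/(-15))²/18)) = 126/(((⅔ + (⅓)*169) + 91) + (20 + (-9*(-1/15))²/18)) = 126/(((⅔ + 169/3) + 91) + (20 + (⅗)²/18)) = 126/((57 + 91) + (20 + (1/18)*(9/25))) = 126/(148 + (20 + 1/50)) = 126/(148 + 1001/50) = 126/(8401/50) = 126*(50/8401) = 6300/8401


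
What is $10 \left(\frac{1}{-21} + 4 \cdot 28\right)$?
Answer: $\frac{23510}{21} \approx 1119.5$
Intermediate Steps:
$10 \left(\frac{1}{-21} + 4 \cdot 28\right) = 10 \left(- \frac{1}{21} + 112\right) = 10 \cdot \frac{2351}{21} = \frac{23510}{21}$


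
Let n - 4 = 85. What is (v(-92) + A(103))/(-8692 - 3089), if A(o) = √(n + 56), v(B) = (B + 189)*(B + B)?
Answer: 17848/11781 - √145/11781 ≈ 1.5140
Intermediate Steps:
n = 89 (n = 4 + 85 = 89)
v(B) = 2*B*(189 + B) (v(B) = (189 + B)*(2*B) = 2*B*(189 + B))
A(o) = √145 (A(o) = √(89 + 56) = √145)
(v(-92) + A(103))/(-8692 - 3089) = (2*(-92)*(189 - 92) + √145)/(-8692 - 3089) = (2*(-92)*97 + √145)/(-11781) = (-17848 + √145)*(-1/11781) = 17848/11781 - √145/11781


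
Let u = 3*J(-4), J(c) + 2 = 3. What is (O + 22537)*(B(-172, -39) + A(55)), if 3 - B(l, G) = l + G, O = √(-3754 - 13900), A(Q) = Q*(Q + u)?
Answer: 76715948 + 3404*I*√17654 ≈ 7.6716e+7 + 4.5228e+5*I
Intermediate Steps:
J(c) = 1 (J(c) = -2 + 3 = 1)
u = 3 (u = 3*1 = 3)
A(Q) = Q*(3 + Q) (A(Q) = Q*(Q + 3) = Q*(3 + Q))
O = I*√17654 (O = √(-17654) = I*√17654 ≈ 132.87*I)
B(l, G) = 3 - G - l (B(l, G) = 3 - (l + G) = 3 - (G + l) = 3 + (-G - l) = 3 - G - l)
(O + 22537)*(B(-172, -39) + A(55)) = (I*√17654 + 22537)*((3 - 1*(-39) - 1*(-172)) + 55*(3 + 55)) = (22537 + I*√17654)*((3 + 39 + 172) + 55*58) = (22537 + I*√17654)*(214 + 3190) = (22537 + I*√17654)*3404 = 76715948 + 3404*I*√17654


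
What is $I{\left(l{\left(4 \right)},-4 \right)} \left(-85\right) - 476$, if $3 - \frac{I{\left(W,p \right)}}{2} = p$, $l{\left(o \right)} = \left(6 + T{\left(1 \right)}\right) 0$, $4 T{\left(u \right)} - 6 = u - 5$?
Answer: $-1666$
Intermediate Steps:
$T{\left(u \right)} = \frac{1}{4} + \frac{u}{4}$ ($T{\left(u \right)} = \frac{3}{2} + \frac{u - 5}{4} = \frac{3}{2} + \frac{-5 + u}{4} = \frac{3}{2} + \left(- \frac{5}{4} + \frac{u}{4}\right) = \frac{1}{4} + \frac{u}{4}$)
$l{\left(o \right)} = 0$ ($l{\left(o \right)} = \left(6 + \left(\frac{1}{4} + \frac{1}{4} \cdot 1\right)\right) 0 = \left(6 + \left(\frac{1}{4} + \frac{1}{4}\right)\right) 0 = \left(6 + \frac{1}{2}\right) 0 = \frac{13}{2} \cdot 0 = 0$)
$I{\left(W,p \right)} = 6 - 2 p$
$I{\left(l{\left(4 \right)},-4 \right)} \left(-85\right) - 476 = \left(6 - -8\right) \left(-85\right) - 476 = \left(6 + 8\right) \left(-85\right) - 476 = 14 \left(-85\right) - 476 = -1190 - 476 = -1666$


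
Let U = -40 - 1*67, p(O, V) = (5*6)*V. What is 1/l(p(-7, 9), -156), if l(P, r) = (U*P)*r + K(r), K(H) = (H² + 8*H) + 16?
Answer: 1/4529944 ≈ 2.2075e-7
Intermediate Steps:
p(O, V) = 30*V
K(H) = 16 + H² + 8*H
U = -107 (U = -40 - 67 = -107)
l(P, r) = 16 + r² + 8*r - 107*P*r (l(P, r) = (-107*P)*r + (16 + r² + 8*r) = -107*P*r + (16 + r² + 8*r) = 16 + r² + 8*r - 107*P*r)
1/l(p(-7, 9), -156) = 1/(16 + (-156)² + 8*(-156) - 107*30*9*(-156)) = 1/(16 + 24336 - 1248 - 107*270*(-156)) = 1/(16 + 24336 - 1248 + 4506840) = 1/4529944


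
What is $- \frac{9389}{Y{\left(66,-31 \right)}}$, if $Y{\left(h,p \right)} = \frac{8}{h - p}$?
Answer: $- \frac{910733}{8} \approx -1.1384 \cdot 10^{5}$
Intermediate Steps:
$- \frac{9389}{Y{\left(66,-31 \right)}} = - \frac{9389}{8 \frac{1}{66 - -31}} = - \frac{9389}{8 \frac{1}{66 + 31}} = - \frac{9389}{8 \cdot \frac{1}{97}} = - \frac{9389}{\frac{8}{97}} = \left(-9389\right) \frac{97}{8} = - \frac{910733}{8}$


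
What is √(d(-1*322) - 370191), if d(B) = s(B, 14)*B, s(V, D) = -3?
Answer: 15*I*√1641 ≈ 607.64*I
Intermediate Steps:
d(B) = -3*B
√(d(-1*322) - 370191) = √(-(-3)*322 - 370191) = √(-3*(-322) - 370191) = √(966 - 370191) = √(-369225) = 15*I*√1641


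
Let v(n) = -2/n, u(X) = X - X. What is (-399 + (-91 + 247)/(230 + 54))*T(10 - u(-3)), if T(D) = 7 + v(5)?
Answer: -186714/71 ≈ -2629.8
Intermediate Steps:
u(X) = 0
T(D) = 33/5 (T(D) = 7 - 2/5 = 7 - 2*⅕ = 7 - ⅖ = 33/5)
(-399 + (-91 + 247)/(230 + 54))*T(10 - u(-3)) = (-399 + (-91 + 247)/(230 + 54))*(33/5) = (-399 + 156/284)*(33/5) = (-399 + 156*(1/284))*(33/5) = (-399 + 39/71)*(33/5) = -28290/71*33/5 = -186714/71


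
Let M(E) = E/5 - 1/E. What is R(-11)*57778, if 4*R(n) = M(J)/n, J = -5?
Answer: 57778/55 ≈ 1050.5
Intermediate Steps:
M(E) = -1/E + E/5 (M(E) = E*(⅕) - 1/E = E/5 - 1/E = -1/E + E/5)
R(n) = -1/(5*n) (R(n) = ((-1/(-5) + (⅕)*(-5))/n)/4 = ((-1*(-⅕) - 1)/n)/4 = ((⅕ - 1)/n)/4 = (-4/(5*n))/4 = -1/(5*n))
R(-11)*57778 = -⅕/(-11)*57778 = -⅕*(-1/11)*57778 = (1/55)*57778 = 57778/55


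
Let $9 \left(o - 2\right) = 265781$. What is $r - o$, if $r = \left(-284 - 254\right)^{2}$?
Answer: $\frac{2339197}{9} \approx 2.5991 \cdot 10^{5}$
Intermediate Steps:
$o = \frac{265799}{9}$ ($o = 2 + \frac{1}{9} \cdot 265781 = 2 + \frac{265781}{9} = \frac{265799}{9} \approx 29533.0$)
$r = 289444$ ($r = \left(-538\right)^{2} = 289444$)
$r - o = 289444 - \frac{265799}{9} = \frac{2339197}{9}$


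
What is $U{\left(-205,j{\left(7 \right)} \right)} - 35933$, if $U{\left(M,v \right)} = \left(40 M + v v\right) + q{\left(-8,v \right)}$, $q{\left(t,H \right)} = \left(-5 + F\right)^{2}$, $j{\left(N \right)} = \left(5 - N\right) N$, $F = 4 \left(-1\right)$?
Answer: $-43856$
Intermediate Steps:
$F = -4$
$j{\left(N \right)} = N \left(5 - N\right)$
$q{\left(t,H \right)} = 81$ ($q{\left(t,H \right)} = \left(-5 - 4\right)^{2} = \left(-9\right)^{2} = 81$)
$U{\left(M,v \right)} = 81 + v^{2} + 40 M$ ($U{\left(M,v \right)} = \left(40 M + v v\right) + 81 = \left(40 M + v^{2}\right) + 81 = \left(v^{2} + 40 M\right) + 81 = 81 + v^{2} + 40 M$)
$U{\left(-205,j{\left(7 \right)} \right)} - 35933 = \left(81 + \left(7 \left(5 - 7\right)\right)^{2} + 40 \left(-205\right)\right) - 35933 = \left(81 + \left(7 \left(5 - 7\right)\right)^{2} - 8200\right) - 35933 = \left(81 + \left(7 \left(-2\right)\right)^{2} - 8200\right) - 35933 = \left(81 + \left(-14\right)^{2} - 8200\right) - 35933 = \left(81 + 196 - 8200\right) - 35933 = -7923 - 35933 = -43856$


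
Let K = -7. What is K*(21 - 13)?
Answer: -56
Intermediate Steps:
K*(21 - 13) = -7*(21 - 13) = -7*8 = -56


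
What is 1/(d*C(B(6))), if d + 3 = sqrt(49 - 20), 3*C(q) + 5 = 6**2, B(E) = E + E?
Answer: 9/620 + 3*sqrt(29)/620 ≈ 0.040573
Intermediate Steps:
B(E) = 2*E
C(q) = 31/3 (C(q) = -5/3 + (1/3)*6**2 = -5/3 + (1/3)*36 = -5/3 + 12 = 31/3)
d = -3 + sqrt(29) (d = -3 + sqrt(49 - 20) = -3 + sqrt(29) ≈ 2.3852)
1/(d*C(B(6))) = 1/((-3 + sqrt(29))*(31/3)) = 1/(-31 + 31*sqrt(29)/3)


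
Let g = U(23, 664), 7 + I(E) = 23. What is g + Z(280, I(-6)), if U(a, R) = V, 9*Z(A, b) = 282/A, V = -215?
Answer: -90253/420 ≈ -214.89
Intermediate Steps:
I(E) = 16 (I(E) = -7 + 23 = 16)
Z(A, b) = 94/(3*A) (Z(A, b) = (282/A)/9 = 94/(3*A))
U(a, R) = -215
g = -215
g + Z(280, I(-6)) = -215 + (94/3)/280 = -215 + (94/3)*(1/280) = -215 + 47/420 = -90253/420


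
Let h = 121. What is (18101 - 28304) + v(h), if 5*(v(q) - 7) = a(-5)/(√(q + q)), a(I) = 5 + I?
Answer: -10196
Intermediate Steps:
v(q) = 7 (v(q) = 7 + ((5 - 5)/(√(q + q)))/5 = 7 + (0/(√(2*q)))/5 = 7 + (0/((√2*√q)))/5 = 7 + (0*(√2/(2*√q)))/5 = 7 + (⅕)*0 = 7 + 0 = 7)
(18101 - 28304) + v(h) = (18101 - 28304) + 7 = -10203 + 7 = -10196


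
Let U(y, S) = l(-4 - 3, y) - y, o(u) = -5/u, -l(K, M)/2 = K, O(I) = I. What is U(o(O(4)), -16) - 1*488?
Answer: -1891/4 ≈ -472.75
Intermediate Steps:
l(K, M) = -2*K
U(y, S) = 14 - y (U(y, S) = -2*(-4 - 3) - y = -2*(-7) - y = 14 - y)
U(o(O(4)), -16) - 1*488 = (14 - (-5)/4) - 1*488 = (14 - (-5)/4) - 488 = (14 - 1*(-5/4)) - 488 = (14 + 5/4) - 488 = 61/4 - 488 = -1891/4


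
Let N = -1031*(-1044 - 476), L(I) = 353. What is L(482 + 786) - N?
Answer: -1566767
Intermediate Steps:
N = 1567120 (N = -1031*(-1520) = 1567120)
L(482 + 786) - N = 353 - 1*1567120 = 353 - 1567120 = -1566767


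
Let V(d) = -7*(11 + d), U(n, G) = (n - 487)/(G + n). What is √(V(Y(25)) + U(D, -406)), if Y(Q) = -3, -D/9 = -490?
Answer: I*√220521301/2002 ≈ 7.4176*I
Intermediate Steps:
D = 4410 (D = -9*(-490) = 4410)
U(n, G) = (-487 + n)/(G + n)
V(d) = -77 - 7*d
√(V(Y(25)) + U(D, -406)) = √((-77 - 7*(-3)) + (-487 + 4410)/(-406 + 4410)) = √((-77 + 21) + 3923/4004) = √(-56 + (1/4004)*3923) = √(-56 + 3923/4004) = √(-220301/4004) = I*√220521301/2002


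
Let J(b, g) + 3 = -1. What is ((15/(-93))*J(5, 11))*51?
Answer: 1020/31 ≈ 32.903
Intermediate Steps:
J(b, g) = -4 (J(b, g) = -3 - 1 = -4)
((15/(-93))*J(5, 11))*51 = ((15/(-93))*(-4))*51 = ((15*(-1/93))*(-4))*51 = -5/31*(-4)*51 = (20/31)*51 = 1020/31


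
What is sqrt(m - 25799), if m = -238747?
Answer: 9*I*sqrt(3266) ≈ 514.34*I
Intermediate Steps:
sqrt(m - 25799) = sqrt(-238747 - 25799) = sqrt(-264546) = 9*I*sqrt(3266)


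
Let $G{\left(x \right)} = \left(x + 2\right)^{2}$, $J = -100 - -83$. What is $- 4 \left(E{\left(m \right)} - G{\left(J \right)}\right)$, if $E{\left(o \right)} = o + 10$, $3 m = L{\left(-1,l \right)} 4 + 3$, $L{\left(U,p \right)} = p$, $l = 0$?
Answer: $856$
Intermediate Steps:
$m = 1$ ($m = \frac{0 \cdot 4 + 3}{3} = \frac{0 + 3}{3} = \frac{1}{3} \cdot 3 = 1$)
$J = -17$ ($J = -100 + 83 = -17$)
$G{\left(x \right)} = \left(2 + x\right)^{2}$
$E{\left(o \right)} = 10 + o$
$- 4 \left(E{\left(m \right)} - G{\left(J \right)}\right) = - 4 \left(\left(10 + 1\right) - \left(2 - 17\right)^{2}\right) = - 4 \left(11 - \left(-15\right)^{2}\right) = - 4 \left(11 - 225\right) = \left(-4\right) \left(-214\right) = 856$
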